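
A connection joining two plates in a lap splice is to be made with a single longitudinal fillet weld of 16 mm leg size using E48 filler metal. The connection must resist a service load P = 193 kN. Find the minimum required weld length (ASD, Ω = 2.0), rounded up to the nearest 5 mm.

E48XX → F_EXX = 480 MPa.
Throat t_e = 0.707 × 16 = 11.31 mm.
r_n/Ω = (0.6 × 480 × 11.31) / 2.0 = 1629 N/mm = 1.629 kN/mm.
L_req = P / (r_n/Ω) = 193 / 1.629 = 118.5 mm total.
Round up → use L = 120 mm.

L = 120 mm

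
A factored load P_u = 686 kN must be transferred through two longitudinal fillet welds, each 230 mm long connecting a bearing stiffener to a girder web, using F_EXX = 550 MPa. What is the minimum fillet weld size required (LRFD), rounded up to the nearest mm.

w = 9 mm

Total weld length L = 460 mm.
Required throat t_e = P_u / (φ × 0.6 F_EXX × L) = 686 / (0.75 × 0.6 × 550 × 460 × 10⁻³) = 6.025 mm.
Required leg w = t_e / 0.707 = 8.523 mm → use 9 mm.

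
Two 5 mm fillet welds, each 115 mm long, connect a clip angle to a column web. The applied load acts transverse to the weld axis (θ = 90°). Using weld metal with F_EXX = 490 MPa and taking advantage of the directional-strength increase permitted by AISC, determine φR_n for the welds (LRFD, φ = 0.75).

φR_n ≈ 269 kN

t_e = 0.707 × 5 = 3.535 mm; A_we = 3.535 × 230 = 813 mm².
Directional factor: 1.0 + 0.5 sin^1.5(90°) = 1.5.
F_nw = 0.6 × 490 × 1.5 = 441 MPa.
φR_n = 0.75 × 441 × 813 × 10⁻³ = 268.9 kN.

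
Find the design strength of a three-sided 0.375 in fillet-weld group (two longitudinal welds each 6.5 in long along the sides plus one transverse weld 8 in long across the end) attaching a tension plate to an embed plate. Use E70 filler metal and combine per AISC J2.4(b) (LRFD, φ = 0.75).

φR_n ≈ 193 kip

E70XX → F_EXX = 70 ksi.
t_e = 0.707 × 0.375 = 0.2651 in.
R_nwl = 0.6 × 70 × 0.2651 × 13 = 144.8 kip (longitudinal, 2 welds).
R_nwt = 0.6 × 70 × 0.2651 × 8 = 89.08 kip (transverse, base value).
(i) R_nwl + R_nwt = 233.8 kip; (ii) 0.85 R_nwl + 1.5 R_nwt = 256.7 kip.
R_n = max = 256.7 kip [governs: (ii)]; φR_n = 192.5 kip.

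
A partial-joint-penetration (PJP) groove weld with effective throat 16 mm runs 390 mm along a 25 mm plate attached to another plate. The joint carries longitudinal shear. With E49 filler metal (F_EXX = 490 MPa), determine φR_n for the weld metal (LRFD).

φR_n ≈ 1380 kN

Effective throat (given) t_e = 16 mm.
A_we = 16 × 390 = 6240 mm².
F_nw = 0.6 F_EXX = 294 MPa.
φR_n = 0.75 × 294 × 6240 × 10⁻³ = 1376 kN.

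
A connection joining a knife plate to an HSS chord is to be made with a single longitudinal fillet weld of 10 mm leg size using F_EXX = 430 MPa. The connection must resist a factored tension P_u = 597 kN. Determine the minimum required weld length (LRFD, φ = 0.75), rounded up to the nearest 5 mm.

L = 440 mm

Throat t_e = 0.707 × 10 = 7.07 mm.
φr_n = 0.75 × 0.6 × 430 × 7.07 × 10⁻³ = 1.368 kN/mm.
L_req = P_u / φr_n = 597 / 1.368 = 436.4 mm total.
Round up → use L = 440 mm.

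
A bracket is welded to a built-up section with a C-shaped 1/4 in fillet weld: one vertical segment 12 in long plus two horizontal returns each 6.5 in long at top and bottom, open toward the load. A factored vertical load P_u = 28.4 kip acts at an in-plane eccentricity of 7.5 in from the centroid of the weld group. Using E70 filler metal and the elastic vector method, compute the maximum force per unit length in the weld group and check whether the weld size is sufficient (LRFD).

f_max ≈ 3.1 kip/in; adequate

E70XX → F_EXX = 70 ksi.
Total weld length L_w = 25 in. Treat welds as unit-width lines.
Centroid: x̄ = 2×6.5×3.25 / 25 = 1.69 in from the vertical weld.
Polar moment about centroid: J = I_x + I_y = [12³/12 + 2×6.5×6²] + [12×1.69² + 2(6.5³/12 + 6.5×1.56²)] = 723.7 in³.
Direct shear f_v = P/L_w = 28.4 / 25 = 1.136 kip/in (vertical).
Torsion M = P·e = 28.4 × 7.5 = 213 kip·in.
Critical point at (x, y) = (4.81, 6) from centroid. f_tx = M·y/J = 1.766 kip/in; f_ty = M·x/J = 1.416 kip/in.
Resultant f_max = √[f_tx² + (f_v + f_ty)²] = √[1.766² + (1.136 + 1.416)²] = 3.103 kip/in.
Capacity per unit length: φr_n = 0.75 × 0.6 × 70 × (0.707 × 0.25) = 5.568 kip/in.
3.103 ≤ 5.568 → adequate.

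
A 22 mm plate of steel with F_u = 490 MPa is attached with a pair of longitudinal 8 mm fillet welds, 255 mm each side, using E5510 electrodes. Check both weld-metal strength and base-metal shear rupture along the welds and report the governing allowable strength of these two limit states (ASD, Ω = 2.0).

R_n/Ω ≈ 476 kN (weld metal governs)

E55XX → F_EXX = 550 MPa.
t_e = 0.707 × 8 = 5.656 mm; L = 510 mm.
Weld metal: R_n/Ω = (1/2.0) × 0.6 × 550 × 5.656 × 510 × 10⁻³ = 476 kN.
Base metal (shear rupture): R_n/Ω = (1/2.0) × 0.6 × 490 × 22 × 510 × 10⁻³ = 1649 kN.
Governing: weld metal.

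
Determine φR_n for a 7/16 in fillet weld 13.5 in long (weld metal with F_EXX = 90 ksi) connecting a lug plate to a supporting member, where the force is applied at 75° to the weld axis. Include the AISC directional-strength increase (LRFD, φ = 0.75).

φR_n ≈ 249 kip

t_e = 0.707 × 0.4375 = 0.3093 in; A_we = 0.3093 × 13.5 = 4.176 in².
Directional factor: 1.0 + 0.5 sin^1.5(75°) = 1.475.
F_nw = 0.6 × 90 × 1.475 = 79.63 ksi.
φR_n = 0.75 × 79.63 × 4.176 = 249.4 kip.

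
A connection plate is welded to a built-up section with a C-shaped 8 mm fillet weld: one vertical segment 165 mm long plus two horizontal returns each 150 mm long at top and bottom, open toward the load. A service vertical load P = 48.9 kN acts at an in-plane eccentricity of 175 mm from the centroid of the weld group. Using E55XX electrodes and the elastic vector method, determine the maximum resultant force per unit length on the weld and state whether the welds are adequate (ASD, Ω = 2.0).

E55XX → F_EXX = 550 MPa.
Total weld length L_w = 465 mm. Treat welds as unit-width lines.
Centroid: x̄ = 2×150×75 / 465 = 48.39 mm from the vertical weld.
Polar moment about centroid: J = I_x + I_y = [165³/12 + 2×150×82.5²] + [165×48.39² + 2(150³/12 + 150×26.61²)] = 3578000 mm³.
Direct shear f_v = P/L_w = 48.9×10³ / 465 = 105.2 N/mm (vertical).
Torsion M = P·e = 48.9×10³ × 175 = 8557500 N·mm.
Critical point at (x, y) = (101.6, 82.5) from centroid. f_tx = M·y/J = 197.3 N/mm; f_ty = M·x/J = 243.1 N/mm.
Resultant f_max = √[f_tx² + (f_v + f_ty)²] = √[197.3² + (105.2 + 243.1)²] = 400.3 N/mm.
Capacity per unit length: r_n/Ω = (1/2.0) × 0.6 × 550 × (0.707 × 8) = 933.2 N/mm.
400.3 ≤ 933.2 → adequate.

f_max ≈ 400 N/mm; adequate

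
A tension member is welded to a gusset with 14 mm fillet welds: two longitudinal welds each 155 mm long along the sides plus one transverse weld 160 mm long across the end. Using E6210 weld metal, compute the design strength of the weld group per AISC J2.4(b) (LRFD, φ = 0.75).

E62XX → F_EXX = 620 MPa.
t_e = 0.707 × 14 = 9.898 mm.
R_nwl = 0.6 × 620 × 9.898 × 310 × 10⁻³ = 1141 kN (longitudinal, 2 welds).
R_nwt = 0.6 × 620 × 9.898 × 160 × 10⁻³ = 589.1 kN (transverse, base value).
(i) R_nwl + R_nwt = 1731 kN; (ii) 0.85 R_nwl + 1.5 R_nwt = 1854 kN.
R_n = max = 1854 kN [governs: (ii)]; φR_n = 1390 kN.

φR_n ≈ 1390 kN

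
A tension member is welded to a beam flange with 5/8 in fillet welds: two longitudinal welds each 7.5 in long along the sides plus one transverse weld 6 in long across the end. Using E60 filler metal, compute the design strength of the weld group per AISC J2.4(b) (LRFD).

φR_n ≈ 259 kips

E60XX → F_EXX = 60 ksi.
t_e = 0.707 × 0.625 = 0.4419 in.
R_nwl = 0.6 × 60 × 0.4419 × 15 = 238.6 kips (longitudinal, 2 welds).
R_nwt = 0.6 × 60 × 0.4419 × 6 = 95.44 kips (transverse, base value).
(i) R_nwl + R_nwt = 334.1 kips; (ii) 0.85 R_nwl + 1.5 R_nwt = 346 kips.
R_n = max = 346 kips [governs: (ii)]; φR_n = 259.5 kips.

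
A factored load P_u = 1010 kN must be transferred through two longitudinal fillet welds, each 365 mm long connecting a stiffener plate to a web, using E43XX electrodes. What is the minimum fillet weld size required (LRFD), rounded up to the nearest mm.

E43XX → F_EXX = 430 MPa.
Total weld length L = 730 mm.
Required throat t_e = P_u / (φ × 0.6 F_EXX × L) = 1010 / (0.75 × 0.6 × 430 × 730 × 10⁻³) = 7.15 mm.
Required leg w = t_e / 0.707 = 10.11 mm → use 11 mm.

w = 11 mm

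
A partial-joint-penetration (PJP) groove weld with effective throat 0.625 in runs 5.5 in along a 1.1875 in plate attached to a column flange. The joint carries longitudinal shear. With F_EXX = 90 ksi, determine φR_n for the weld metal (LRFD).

Effective throat (given) t_e = 0.625 in.
A_we = 0.625 × 5.5 = 3.438 in².
F_nw = 0.6 F_EXX = 54 ksi.
φR_n = 0.75 × 54 × 3.438 = 139.2 kip.

φR_n ≈ 139 kip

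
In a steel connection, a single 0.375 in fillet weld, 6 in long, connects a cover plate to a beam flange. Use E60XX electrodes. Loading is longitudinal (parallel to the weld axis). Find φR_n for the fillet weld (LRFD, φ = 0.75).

E60XX → F_EXX = 60 ksi.
Effective throat t_e = 0.707 × 0.375 = 0.2651 in.
Total length L = 6 in; A_we = 0.2651 × 6 = 1.591 in².
F_nw = 0.6 F_EXX = 0.6 × 60 = 36 ksi.
φR_n = 0.75 × 36 × 1.591 = 42.95 kip.

φR_n ≈ 43 kip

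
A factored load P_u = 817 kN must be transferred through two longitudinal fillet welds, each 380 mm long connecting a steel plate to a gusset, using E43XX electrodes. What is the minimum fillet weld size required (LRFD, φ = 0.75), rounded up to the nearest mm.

E43XX → F_EXX = 430 MPa.
Total weld length L = 760 mm.
Required throat t_e = P_u / (φ × 0.6 F_EXX × L) = 817 / (0.75 × 0.6 × 430 × 760 × 10⁻³) = 5.556 mm.
Required leg w = t_e / 0.707 = 7.858 mm → use 8 mm.

w = 8 mm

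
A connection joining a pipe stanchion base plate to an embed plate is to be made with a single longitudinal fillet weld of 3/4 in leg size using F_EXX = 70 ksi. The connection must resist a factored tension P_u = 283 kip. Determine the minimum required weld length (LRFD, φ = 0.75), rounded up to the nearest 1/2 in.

L = 17 in

Throat t_e = 0.707 × 0.75 = 0.5302 in.
φr_n = 0.75 × 0.6 × 70 × 0.5302 = 16.7 kip/in.
L_req = P_u / φr_n = 283 / 16.7 = 16.94 in total.
Round up → use L = 17 in.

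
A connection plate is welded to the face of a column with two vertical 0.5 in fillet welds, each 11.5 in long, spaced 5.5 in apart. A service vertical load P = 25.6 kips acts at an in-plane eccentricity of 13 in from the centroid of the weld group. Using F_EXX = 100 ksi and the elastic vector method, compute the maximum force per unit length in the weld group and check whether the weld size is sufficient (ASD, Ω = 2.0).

f_max ≈ 5.53 kip/in; adequate

Total weld length L_w = 23 in. Treat welds as unit-width lines.
Polar moment about centroid: J = 2[d³/12 + d(b/2)²] = 2[11.5³/12 + 11.5×2.75²] = 427.4 in³.
Direct shear f_v = P/L_w = 25.6 / 23 = 1.113 kip/in (vertical).
Torsion M = P·e = 25.6 × 13 = 332.8 kip·in.
Critical point at (x, y) = (2.75, 5.75) from centroid. f_tx = M·y/J = 4.477 kip/in; f_ty = M·x/J = 2.141 kip/in.
Resultant f_max = √[f_tx² + (f_v + f_ty)²] = √[4.477² + (1.113 + 2.141)²] = 5.535 kip/in.
Capacity per unit length: r_n/Ω = (1/2.0) × 0.6 × 100 × (0.707 × 0.5) = 10.6 kip/in.
5.535 ≤ 10.6 → adequate.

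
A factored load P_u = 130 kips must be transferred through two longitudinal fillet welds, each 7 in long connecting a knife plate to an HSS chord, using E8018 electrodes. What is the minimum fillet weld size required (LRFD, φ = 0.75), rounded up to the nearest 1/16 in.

w = 3/8 in

E80XX → F_EXX = 80 ksi.
Total weld length L = 14 in.
Required throat t_e = P_u / (φ × 0.6 F_EXX × L) = 130 / (0.75 × 0.6 × 80 × 14) = 0.2579 in.
Required leg w = t_e / 0.707 = 0.3648 in → use 3/8 in.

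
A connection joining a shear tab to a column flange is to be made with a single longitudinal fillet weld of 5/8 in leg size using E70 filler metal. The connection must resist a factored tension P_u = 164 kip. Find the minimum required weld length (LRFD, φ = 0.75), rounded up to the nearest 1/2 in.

E70XX → F_EXX = 70 ksi.
Throat t_e = 0.707 × 0.625 = 0.4419 in.
φr_n = 0.75 × 0.6 × 70 × 0.4419 = 13.92 kip/in.
L_req = P_u / φr_n = 164 / 13.92 = 11.78 in total.
Round up → use L = 12 in.

L = 12 in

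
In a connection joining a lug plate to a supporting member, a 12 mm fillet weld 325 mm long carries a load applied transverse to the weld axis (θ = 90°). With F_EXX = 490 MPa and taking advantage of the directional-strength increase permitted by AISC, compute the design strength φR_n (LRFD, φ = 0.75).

φR_n ≈ 912 kN

t_e = 0.707 × 12 = 8.484 mm; A_we = 8.484 × 325 = 2757 mm².
Directional factor: 1.0 + 0.5 sin^1.5(90°) = 1.5.
F_nw = 0.6 × 490 × 1.5 = 441 MPa.
φR_n = 0.75 × 441 × 2757 × 10⁻³ = 912 kN.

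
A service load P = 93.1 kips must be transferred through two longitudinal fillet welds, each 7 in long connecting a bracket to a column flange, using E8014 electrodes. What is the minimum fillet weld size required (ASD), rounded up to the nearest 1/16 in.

w = 7/16 in

E80XX → F_EXX = 80 ksi.
Total weld length L = 14 in.
Required throat t_e = P × Ω / (0.6 F_EXX × L) = 93.1 × 2.0 / (0.6 × 80 × 14) = 0.2771 in.
Required leg w = t_e / 0.707 = 0.3919 in → use 7/16 in.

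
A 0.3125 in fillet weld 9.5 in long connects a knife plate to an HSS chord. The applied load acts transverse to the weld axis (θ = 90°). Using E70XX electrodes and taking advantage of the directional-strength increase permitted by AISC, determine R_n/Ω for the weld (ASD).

R_n/Ω ≈ 66.1 kips

E70XX → F_EXX = 70 ksi.
t_e = 0.707 × 0.3125 = 0.2209 in; A_we = 0.2209 × 9.5 = 2.099 in².
Directional factor: 1.0 + 0.5 sin^1.5(90°) = 1.5.
F_nw = 0.6 × 70 × 1.5 = 63 ksi.
R_n/Ω = (63 × 2.099) / 2.0 = 66.12 kips.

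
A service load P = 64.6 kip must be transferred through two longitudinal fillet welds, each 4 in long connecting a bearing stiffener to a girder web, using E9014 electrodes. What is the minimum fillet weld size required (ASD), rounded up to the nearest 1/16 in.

w = 7/16 in

E90XX → F_EXX = 90 ksi.
Total weld length L = 8 in.
Required throat t_e = P × Ω / (0.6 F_EXX × L) = 64.6 × 2.0 / (0.6 × 90 × 8) = 0.2991 in.
Required leg w = t_e / 0.707 = 0.423 in → use 7/16 in.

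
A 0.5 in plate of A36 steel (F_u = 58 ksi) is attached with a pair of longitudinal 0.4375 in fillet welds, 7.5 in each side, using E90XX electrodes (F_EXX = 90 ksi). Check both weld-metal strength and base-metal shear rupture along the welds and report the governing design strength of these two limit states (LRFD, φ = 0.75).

t_e = 0.707 × 0.4375 = 0.3093 in; L = 15 in.
Weld metal: φR_n = 0.75 × 0.6 × 90 × 0.3093 × 15 = 187.9 kip.
Base metal (shear rupture): φR_n = 0.75 × 0.6 × 58 × 0.5 × 15 = 195.8 kip.
Governing: weld metal.

φR_n ≈ 188 kip (weld metal governs)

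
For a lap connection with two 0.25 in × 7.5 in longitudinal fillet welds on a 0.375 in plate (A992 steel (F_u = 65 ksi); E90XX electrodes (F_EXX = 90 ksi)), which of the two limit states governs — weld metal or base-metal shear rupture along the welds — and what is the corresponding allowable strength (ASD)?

R_n/Ω ≈ 71.6 kip (weld metal governs)

t_e = 0.707 × 0.25 = 0.1767 in; L = 15 in.
Weld metal: R_n/Ω = (1/2.0) × 0.6 × 90 × 0.1767 × 15 = 71.58 kip.
Base metal (shear rupture): R_n/Ω = (1/2.0) × 0.6 × 65 × 0.375 × 15 = 109.7 kip.
Governing: weld metal.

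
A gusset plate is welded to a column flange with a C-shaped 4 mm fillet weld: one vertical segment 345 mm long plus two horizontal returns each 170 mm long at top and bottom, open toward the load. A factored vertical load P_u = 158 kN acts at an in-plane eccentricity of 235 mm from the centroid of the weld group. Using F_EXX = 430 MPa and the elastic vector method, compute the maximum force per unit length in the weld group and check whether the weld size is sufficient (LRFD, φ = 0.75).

f_max ≈ 674 N/mm; NOT adequate

Total weld length L_w = 685 mm. Treat welds as unit-width lines.
Centroid: x̄ = 2×170×85 / 685 = 42.19 mm from the vertical weld.
Polar moment about centroid: J = I_x + I_y = [345³/12 + 2×170×172.5²] + [345×42.19² + 2(170³/12 + 170×42.81²)] = 15600000 mm³.
Direct shear f_v = P/L_w = 158×10³ / 685 = 230.7 N/mm (vertical).
Torsion M = P·e = 158×10³ × 235 = 37130000 N·mm.
Critical point at (x, y) = (127.8, 172.5) from centroid. f_tx = M·y/J = 410.7 N/mm; f_ty = M·x/J = 304.3 N/mm.
Resultant f_max = √[f_tx² + (f_v + f_ty)²] = √[410.7² + (230.7 + 304.3)²] = 674.4 N/mm.
Capacity per unit length: φr_n = 0.75 × 0.6 × 430 × (0.707 × 4) = 547.2 N/mm.
674.4 > 547.2 → NOT adequate.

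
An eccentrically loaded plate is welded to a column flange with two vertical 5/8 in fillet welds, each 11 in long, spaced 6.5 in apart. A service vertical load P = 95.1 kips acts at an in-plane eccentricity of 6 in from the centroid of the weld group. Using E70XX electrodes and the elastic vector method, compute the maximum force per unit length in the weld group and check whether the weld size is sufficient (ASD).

f_max ≈ 10.9 kip/in; NOT adequate

E70XX → F_EXX = 70 ksi.
Total weld length L_w = 22 in. Treat welds as unit-width lines.
Polar moment about centroid: J = 2[d³/12 + d(b/2)²] = 2[11³/12 + 11×3.25²] = 454.2 in³.
Direct shear f_v = P/L_w = 95.1 / 22 = 4.323 kip/in (vertical).
Torsion M = P·e = 95.1 × 6 = 570.6 kip·in.
Critical point at (x, y) = (3.25, 5.5) from centroid. f_tx = M·y/J = 6.909 kip/in; f_ty = M·x/J = 4.083 kip/in.
Resultant f_max = √[f_tx² + (f_v + f_ty)²] = √[6.909² + (4.323 + 4.083)²] = 10.88 kip/in.
Capacity per unit length: r_n/Ω = (1/2.0) × 0.6 × 70 × (0.707 × 0.625) = 9.279 kip/in.
10.88 > 9.279 → NOT adequate.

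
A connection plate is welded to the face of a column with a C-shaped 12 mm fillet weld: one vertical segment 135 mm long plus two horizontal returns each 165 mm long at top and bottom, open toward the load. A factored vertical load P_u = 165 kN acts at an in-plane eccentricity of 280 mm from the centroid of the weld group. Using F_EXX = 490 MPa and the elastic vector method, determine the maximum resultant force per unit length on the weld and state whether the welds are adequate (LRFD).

Total weld length L_w = 465 mm. Treat welds as unit-width lines.
Centroid: x̄ = 2×165×82.5 / 465 = 58.55 mm from the vertical weld.
Polar moment about centroid: J = I_x + I_y = [135³/12 + 2×165×67.5²] + [135×58.55² + 2(165³/12 + 165×23.95²)] = 3109000 mm³.
Direct shear f_v = P/L_w = 165×10³ / 465 = 354.8 N/mm (vertical).
Torsion M = P·e = 165×10³ × 280 = 46200000 N·mm.
Critical point at (x, y) = (106.5, 67.5) from centroid. f_tx = M·y/J = 1003 N/mm; f_ty = M·x/J = 1582 N/mm.
Resultant f_max = √[f_tx² + (f_v + f_ty)²] = √[1003² + (354.8 + 1582)²] = 2181 N/mm.
Capacity per unit length: φr_n = 0.75 × 0.6 × 490 × (0.707 × 12) = 1871 N/mm.
2181 > 1871 → NOT adequate.

f_max ≈ 2180 N/mm; NOT adequate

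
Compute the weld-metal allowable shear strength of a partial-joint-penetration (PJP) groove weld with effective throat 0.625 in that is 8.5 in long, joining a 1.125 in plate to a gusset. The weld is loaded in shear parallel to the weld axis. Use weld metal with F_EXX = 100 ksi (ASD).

Effective throat (given) t_e = 0.625 in.
A_we = 0.625 × 8.5 = 5.312 in².
F_nw = 0.6 F_EXX = 60 ksi.
R_n/Ω = (60 × 5.312) / 2.0 = 159.4 kip.

R_n/Ω ≈ 159 kip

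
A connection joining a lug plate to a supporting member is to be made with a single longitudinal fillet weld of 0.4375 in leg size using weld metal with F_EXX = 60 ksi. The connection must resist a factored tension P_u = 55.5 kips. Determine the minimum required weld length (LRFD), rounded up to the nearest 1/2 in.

Throat t_e = 0.707 × 0.4375 = 0.3093 in.
φr_n = 0.75 × 0.6 × 60 × 0.3093 = 8.351 kips/in.
L_req = P_u / φr_n = 55.5 / 8.351 = 6.646 in total.
Round up → use L = 7 in.

L = 7 in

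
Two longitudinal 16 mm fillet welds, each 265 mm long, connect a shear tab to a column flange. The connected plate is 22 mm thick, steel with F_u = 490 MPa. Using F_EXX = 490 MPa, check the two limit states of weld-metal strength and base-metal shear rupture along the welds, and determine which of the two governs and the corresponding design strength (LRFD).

t_e = 0.707 × 16 = 11.31 mm; L = 530 mm.
Weld metal: φR_n = 0.75 × 0.6 × 490 × 11.31 × 530 × 10⁻³ = 1322 kN.
Base metal (shear rupture): φR_n = 0.75 × 0.6 × 490 × 22 × 530 × 10⁻³ = 2571 kN.
Governing: weld metal.

φR_n ≈ 1320 kN (weld metal governs)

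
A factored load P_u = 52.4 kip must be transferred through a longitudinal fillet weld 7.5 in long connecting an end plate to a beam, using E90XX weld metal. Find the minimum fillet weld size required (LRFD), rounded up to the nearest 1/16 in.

w = 1/4 in

E90XX → F_EXX = 90 ksi.
Total weld length L = 7.5 in.
Required throat t_e = P_u / (φ × 0.6 F_EXX × L) = 52.4 / (0.75 × 0.6 × 90 × 7.5) = 0.1725 in.
Required leg w = t_e / 0.707 = 0.244 in → use 1/4 in.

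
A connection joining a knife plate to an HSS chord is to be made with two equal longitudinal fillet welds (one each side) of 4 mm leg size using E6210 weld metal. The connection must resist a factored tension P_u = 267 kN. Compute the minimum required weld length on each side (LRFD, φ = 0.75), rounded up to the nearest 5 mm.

E62XX → F_EXX = 620 MPa.
Throat t_e = 0.707 × 4 = 2.828 mm.
φr_n = 0.75 × 0.6 × 620 × 2.828 × 10⁻³ = 0.789 kN/mm.
L_req = P_u / φr_n = 267 / 0.789 = 338.4 mm total.
Per side: 338.4 / 2 = 169.2 mm.
Round up → use L = 170 mm on each side.

L = 170 mm on each side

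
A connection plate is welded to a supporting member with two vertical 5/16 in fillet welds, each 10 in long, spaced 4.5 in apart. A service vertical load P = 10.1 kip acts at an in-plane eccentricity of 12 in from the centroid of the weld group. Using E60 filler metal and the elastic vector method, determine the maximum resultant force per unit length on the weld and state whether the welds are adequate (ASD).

f_max ≈ 2.73 kip/in; adequate

E60XX → F_EXX = 60 ksi.
Total weld length L_w = 20 in. Treat welds as unit-width lines.
Polar moment about centroid: J = 2[d³/12 + d(b/2)²] = 2[10³/12 + 10×2.25²] = 267.9 in³.
Direct shear f_v = P/L_w = 10.1 / 20 = 0.505 kip/in (vertical).
Torsion M = P·e = 10.1 × 12 = 121.2 kip·in.
Critical point at (x, y) = (2.25, 5) from centroid. f_tx = M·y/J = 2.262 kip/in; f_ty = M·x/J = 1.018 kip/in.
Resultant f_max = √[f_tx² + (f_v + f_ty)²] = √[2.262² + (0.505 + 1.018)²] = 2.727 kip/in.
Capacity per unit length: r_n/Ω = (1/2.0) × 0.6 × 60 × (0.707 × 0.3125) = 3.977 kip/in.
2.727 ≤ 3.977 → adequate.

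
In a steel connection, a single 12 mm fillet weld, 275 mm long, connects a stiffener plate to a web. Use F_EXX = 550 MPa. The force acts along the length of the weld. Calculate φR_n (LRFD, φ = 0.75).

Effective throat t_e = 0.707 × 12 = 8.484 mm.
Total length L = 275 mm; A_we = 8.484 × 275 = 2333 mm².
F_nw = 0.6 F_EXX = 0.6 × 550 = 330 MPa.
φR_n = 0.75 × 330 × 2333 × 10⁻³ = 577.4 kN.

φR_n ≈ 577 kN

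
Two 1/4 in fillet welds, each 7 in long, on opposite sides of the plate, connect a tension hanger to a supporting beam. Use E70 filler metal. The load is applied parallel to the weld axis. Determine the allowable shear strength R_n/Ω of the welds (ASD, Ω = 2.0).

E70XX → F_EXX = 70 ksi.
Effective throat t_e = 0.707 × 0.25 = 0.1767 in.
Total length L = 14 in; A_we = 0.1767 × 14 = 2.474 in².
F_nw = 0.6 F_EXX = 0.6 × 70 = 42 ksi.
R_n = 42 × 2.474 = 103.9 kip; R_n/Ω = 103.9/2.0 = 51.96 kip.

R_n/Ω ≈ 52 kip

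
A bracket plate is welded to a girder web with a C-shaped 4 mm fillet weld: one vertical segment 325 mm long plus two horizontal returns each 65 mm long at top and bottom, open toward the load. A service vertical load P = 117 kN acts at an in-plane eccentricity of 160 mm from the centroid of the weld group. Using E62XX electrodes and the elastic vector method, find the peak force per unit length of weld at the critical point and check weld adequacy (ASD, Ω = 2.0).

E62XX → F_EXX = 620 MPa.
Total weld length L_w = 455 mm. Treat welds as unit-width lines.
Centroid: x̄ = 2×65×32.5 / 455 = 9.286 mm from the vertical weld.
Polar moment about centroid: J = I_x + I_y = [325³/12 + 2×65×162.5²] + [325×9.286² + 2(65³/12 + 65×23.21²)] = 6437000 mm³.
Direct shear f_v = P/L_w = 117×10³ / 455 = 257.1 N/mm (vertical).
Torsion M = P·e = 117×10³ × 160 = 18720000 N·mm.
Critical point at (x, y) = (55.71, 162.5) from centroid. f_tx = M·y/J = 472.6 N/mm; f_ty = M·x/J = 162 N/mm.
Resultant f_max = √[f_tx² + (f_v + f_ty)²] = √[472.6² + (257.1 + 162)²] = 631.7 N/mm.
Capacity per unit length: r_n/Ω = (1/2.0) × 0.6 × 620 × (0.707 × 4) = 526 N/mm.
631.7 > 526 → NOT adequate.

f_max ≈ 632 N/mm; NOT adequate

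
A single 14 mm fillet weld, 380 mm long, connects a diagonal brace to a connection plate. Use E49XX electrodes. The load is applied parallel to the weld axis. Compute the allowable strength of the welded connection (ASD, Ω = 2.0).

E49XX → F_EXX = 490 MPa.
Effective throat t_e = 0.707 × 14 = 9.898 mm.
Total length L = 380 mm; A_we = 9.898 × 380 = 3761 mm².
F_nw = 0.6 F_EXX = 0.6 × 490 = 294 MPa.
R_n = 294 × 3761 × 10⁻³ = 1106 kN; R_n/Ω = 1106/2.0 = 552.9 kN.

R_n/Ω ≈ 553 kN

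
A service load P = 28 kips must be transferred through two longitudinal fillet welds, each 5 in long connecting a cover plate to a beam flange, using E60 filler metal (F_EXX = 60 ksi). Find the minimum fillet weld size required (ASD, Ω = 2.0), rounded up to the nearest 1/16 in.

w = 1/4 in

Total weld length L = 10 in.
Required throat t_e = P × Ω / (0.6 F_EXX × L) = 28 × 2.0 / (0.6 × 60 × 10) = 0.1556 in.
Required leg w = t_e / 0.707 = 0.22 in → use 1/4 in.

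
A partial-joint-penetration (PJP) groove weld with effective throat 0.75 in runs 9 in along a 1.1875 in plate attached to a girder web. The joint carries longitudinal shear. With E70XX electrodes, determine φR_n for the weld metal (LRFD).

φR_n ≈ 213 kip

E70XX → F_EXX = 70 ksi.
Effective throat (given) t_e = 0.75 in.
A_we = 0.75 × 9 = 6.75 in².
F_nw = 0.6 F_EXX = 42 ksi.
φR_n = 0.75 × 42 × 6.75 = 212.6 kip.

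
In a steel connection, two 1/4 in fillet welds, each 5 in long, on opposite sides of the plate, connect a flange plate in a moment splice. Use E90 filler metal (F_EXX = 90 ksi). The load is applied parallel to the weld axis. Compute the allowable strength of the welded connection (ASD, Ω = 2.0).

Effective throat t_e = 0.707 × 0.25 = 0.1767 in.
Total length L = 10 in; A_we = 0.1767 × 10 = 1.767 in².
F_nw = 0.6 F_EXX = 0.6 × 90 = 54 ksi.
R_n = 54 × 1.767 = 95.44 kip; R_n/Ω = 95.44/2.0 = 47.72 kip.

R_n/Ω ≈ 47.7 kip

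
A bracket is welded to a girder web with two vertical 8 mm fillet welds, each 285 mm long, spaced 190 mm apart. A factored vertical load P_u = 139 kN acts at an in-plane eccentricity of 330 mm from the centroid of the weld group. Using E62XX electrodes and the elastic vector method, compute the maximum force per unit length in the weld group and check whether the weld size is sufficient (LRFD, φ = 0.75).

f_max ≈ 1030 N/mm; adequate

E62XX → F_EXX = 620 MPa.
Total weld length L_w = 570 mm. Treat welds as unit-width lines.
Polar moment about centroid: J = 2[d³/12 + d(b/2)²] = 2[285³/12 + 285×95²] = 9002000 mm³.
Direct shear f_v = P/L_w = 139×10³ / 570 = 243.9 N/mm (vertical).
Torsion M = P·e = 139×10³ × 330 = 45870000 N·mm.
Critical point at (x, y) = (95, 142.5) from centroid. f_tx = M·y/J = 726.1 N/mm; f_ty = M·x/J = 484.1 N/mm.
Resultant f_max = √[f_tx² + (f_v + f_ty)²] = √[726.1² + (243.9 + 484.1)²] = 1028 N/mm.
Capacity per unit length: φr_n = 0.75 × 0.6 × 620 × (0.707 × 8) = 1578 N/mm.
1028 ≤ 1578 → adequate.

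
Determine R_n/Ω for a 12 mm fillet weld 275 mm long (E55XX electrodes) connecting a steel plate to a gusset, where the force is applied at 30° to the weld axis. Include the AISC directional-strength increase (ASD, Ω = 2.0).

R_n/Ω ≈ 453 kN

E55XX → F_EXX = 550 MPa.
t_e = 0.707 × 12 = 8.484 mm; A_we = 8.484 × 275 = 2333 mm².
Directional factor: 1.0 + 0.5 sin^1.5(30°) = 1.177.
F_nw = 0.6 × 550 × 1.177 = 388.3 MPa.
R_n/Ω = (388.3 × 2333) / 2.0 × 10⁻³ = 453 kN.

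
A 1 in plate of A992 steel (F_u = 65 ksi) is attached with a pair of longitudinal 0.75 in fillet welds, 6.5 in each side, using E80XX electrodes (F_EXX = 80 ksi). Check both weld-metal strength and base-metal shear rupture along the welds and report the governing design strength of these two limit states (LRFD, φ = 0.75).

φR_n ≈ 248 kip (weld metal governs)

t_e = 0.707 × 0.75 = 0.5302 in; L = 13 in.
Weld metal: φR_n = 0.75 × 0.6 × 80 × 0.5302 × 13 = 248.2 kip.
Base metal (shear rupture): φR_n = 0.75 × 0.6 × 65 × 1 × 13 = 380.2 kip.
Governing: weld metal.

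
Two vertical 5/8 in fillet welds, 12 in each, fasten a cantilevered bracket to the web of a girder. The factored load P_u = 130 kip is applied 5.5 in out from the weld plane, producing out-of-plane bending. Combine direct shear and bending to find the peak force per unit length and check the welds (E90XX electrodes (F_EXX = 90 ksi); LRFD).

f_max ≈ 15.9 kip/in; adequate

L_w = 2 × 12 = 24 in; section modulus (unit throat) S = 2 × L²/6 = 48 in².
Direct shear f_v = P/L_w = 130/24 = 5.417 kip/in.
Moment M = P × e = 130 × 5.5 = 715 kip·in; bending f_b = M/S = 14.9 kip/in.
f_max = √(f_v² + f_b²) = √(5.417² + 14.9²) = 15.85 kip/in.
φr_n = 0.75 × 0.6 × 90 × (0.707 × 0.625) = 17.9 kip/in → adequate.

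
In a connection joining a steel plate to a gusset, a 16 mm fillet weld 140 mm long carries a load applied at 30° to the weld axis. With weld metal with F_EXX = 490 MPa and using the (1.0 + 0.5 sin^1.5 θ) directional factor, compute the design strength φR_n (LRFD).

t_e = 0.707 × 16 = 11.31 mm; A_we = 11.31 × 140 = 1584 mm².
Directional factor: 1.0 + 0.5 sin^1.5(30°) = 1.177.
F_nw = 0.6 × 490 × 1.177 = 346 MPa.
φR_n = 0.75 × 346 × 1584 × 10⁻³ = 410.9 kN.

φR_n ≈ 411 kN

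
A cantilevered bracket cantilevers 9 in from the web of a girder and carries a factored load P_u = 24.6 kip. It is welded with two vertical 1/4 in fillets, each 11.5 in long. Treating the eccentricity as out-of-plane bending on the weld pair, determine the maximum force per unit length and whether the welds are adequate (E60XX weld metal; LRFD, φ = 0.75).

f_max ≈ 5.13 kip/in; NOT adequate

E60XX → F_EXX = 60 ksi.
L_w = 2 × 11.5 = 23 in; section modulus (unit throat) S = 2 × L²/6 = 44.08 in².
Direct shear f_v = P/L_w = 24.6/23 = 1.07 kip/in.
Moment M = P × e = 24.6 × 9 = 221.4 kip·in; bending f_b = M/S = 5.022 kip/in.
f_max = √(f_v² + f_b²) = √(1.07² + 5.022²) = 5.135 kip/in.
φr_n = 0.75 × 0.6 × 60 × (0.707 × 0.25) = 4.772 kip/in → NOT adequate.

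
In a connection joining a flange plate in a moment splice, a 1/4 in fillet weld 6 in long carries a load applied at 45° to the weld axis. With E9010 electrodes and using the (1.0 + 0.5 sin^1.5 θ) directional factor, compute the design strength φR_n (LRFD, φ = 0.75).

E90XX → F_EXX = 90 ksi.
t_e = 0.707 × 0.25 = 0.1767 in; A_we = 0.1767 × 6 = 1.06 in².
Directional factor: 1.0 + 0.5 sin^1.5(45°) = 1.297.
F_nw = 0.6 × 90 × 1.297 = 70.05 ksi.
φR_n = 0.75 × 70.05 × 1.06 = 55.72 kips.

φR_n ≈ 55.7 kips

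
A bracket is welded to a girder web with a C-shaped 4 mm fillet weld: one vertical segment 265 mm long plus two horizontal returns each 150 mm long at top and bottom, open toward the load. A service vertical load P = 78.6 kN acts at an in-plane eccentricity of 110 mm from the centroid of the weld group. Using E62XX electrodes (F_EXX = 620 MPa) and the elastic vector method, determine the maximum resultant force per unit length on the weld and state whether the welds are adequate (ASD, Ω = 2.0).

f_max ≈ 292 N/mm; adequate

Total weld length L_w = 565 mm. Treat welds as unit-width lines.
Centroid: x̄ = 2×150×75 / 565 = 39.82 mm from the vertical weld.
Polar moment about centroid: J = I_x + I_y = [265³/12 + 2×150×132.5²] + [265×39.82² + 2(150³/12 + 150×35.18²)] = 8172000 mm³.
Direct shear f_v = P/L_w = 78.6×10³ / 565 = 139.1 N/mm (vertical).
Torsion M = P·e = 78.6×10³ × 110 = 8646000 N·mm.
Critical point at (x, y) = (110.2, 132.5) from centroid. f_tx = M·y/J = 140.2 N/mm; f_ty = M·x/J = 116.6 N/mm.
Resultant f_max = √[f_tx² + (f_v + f_ty)²] = √[140.2² + (139.1 + 116.6)²] = 291.6 N/mm.
Capacity per unit length: r_n/Ω = (1/2.0) × 0.6 × 620 × (0.707 × 4) = 526 N/mm.
291.6 ≤ 526 → adequate.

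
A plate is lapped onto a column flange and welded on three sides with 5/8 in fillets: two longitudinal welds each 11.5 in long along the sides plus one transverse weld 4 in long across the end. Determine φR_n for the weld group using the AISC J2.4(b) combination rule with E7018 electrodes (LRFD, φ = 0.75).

φR_n ≈ 376 kip

E70XX → F_EXX = 70 ksi.
t_e = 0.707 × 0.625 = 0.4419 in.
R_nwl = 0.6 × 70 × 0.4419 × 23 = 426.9 kip (longitudinal, 2 welds).
R_nwt = 0.6 × 70 × 0.4419 × 4 = 74.23 kip (transverse, base value).
(i) R_nwl + R_nwt = 501.1 kip; (ii) 0.85 R_nwl + 1.5 R_nwt = 474.2 kip.
R_n = max = 501.1 kip [governs: (i)]; φR_n = 375.8 kip.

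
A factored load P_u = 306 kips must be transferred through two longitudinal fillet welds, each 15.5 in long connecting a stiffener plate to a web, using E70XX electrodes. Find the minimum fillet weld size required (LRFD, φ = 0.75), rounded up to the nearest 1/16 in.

E70XX → F_EXX = 70 ksi.
Total weld length L = 31 in.
Required throat t_e = P_u / (φ × 0.6 F_EXX × L) = 306 / (0.75 × 0.6 × 70 × 31) = 0.3134 in.
Required leg w = t_e / 0.707 = 0.4432 in → use 1/2 in.

w = 1/2 in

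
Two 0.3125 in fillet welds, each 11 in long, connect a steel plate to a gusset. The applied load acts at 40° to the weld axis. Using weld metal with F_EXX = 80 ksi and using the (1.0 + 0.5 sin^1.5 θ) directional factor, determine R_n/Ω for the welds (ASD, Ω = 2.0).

R_n/Ω ≈ 147 kip

t_e = 0.707 × 0.3125 = 0.2209 in; A_we = 0.2209 × 22 = 4.861 in².
Directional factor: 1.0 + 0.5 sin^1.5(40°) = 1.258.
F_nw = 0.6 × 80 × 1.258 = 60.37 ksi.
R_n/Ω = (60.37 × 4.861) / 2.0 = 146.7 kip.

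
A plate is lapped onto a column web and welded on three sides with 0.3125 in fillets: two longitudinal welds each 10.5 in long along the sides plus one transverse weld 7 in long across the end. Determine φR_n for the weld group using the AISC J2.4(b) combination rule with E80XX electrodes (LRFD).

φR_n ≈ 225 kip

E80XX → F_EXX = 80 ksi.
t_e = 0.707 × 0.3125 = 0.2209 in.
R_nwl = 0.6 × 80 × 0.2209 × 21 = 222.7 kip (longitudinal, 2 welds).
R_nwt = 0.6 × 80 × 0.2209 × 7 = 74.23 kip (transverse, base value).
(i) R_nwl + R_nwt = 296.9 kip; (ii) 0.85 R_nwl + 1.5 R_nwt = 300.7 kip.
R_n = max = 300.7 kip [governs: (ii)]; φR_n = 225.5 kip.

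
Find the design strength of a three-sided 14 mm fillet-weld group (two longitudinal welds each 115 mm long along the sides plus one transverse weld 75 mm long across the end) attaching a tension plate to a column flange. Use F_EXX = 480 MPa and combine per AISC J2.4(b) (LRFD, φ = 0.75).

t_e = 0.707 × 14 = 9.898 mm.
R_nwl = 0.6 × 480 × 9.898 × 230 × 10⁻³ = 655.6 kN (longitudinal, 2 welds).
R_nwt = 0.6 × 480 × 9.898 × 75 × 10⁻³ = 213.8 kN (transverse, base value).
(i) R_nwl + R_nwt = 869.4 kN; (ii) 0.85 R_nwl + 1.5 R_nwt = 878 kN.
R_n = max = 878 kN [governs: (ii)]; φR_n = 658.5 kN.

φR_n ≈ 658 kN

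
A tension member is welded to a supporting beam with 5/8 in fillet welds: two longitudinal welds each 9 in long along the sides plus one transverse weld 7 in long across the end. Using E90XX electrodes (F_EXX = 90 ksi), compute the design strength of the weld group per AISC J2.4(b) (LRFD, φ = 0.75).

φR_n ≈ 462 kip

t_e = 0.707 × 0.625 = 0.4419 in.
R_nwl = 0.6 × 90 × 0.4419 × 18 = 429.5 kip (longitudinal, 2 welds).
R_nwt = 0.6 × 90 × 0.4419 × 7 = 167 kip (transverse, base value).
(i) R_nwl + R_nwt = 596.5 kip; (ii) 0.85 R_nwl + 1.5 R_nwt = 615.6 kip.
R_n = max = 615.6 kip [governs: (ii)]; φR_n = 461.7 kip.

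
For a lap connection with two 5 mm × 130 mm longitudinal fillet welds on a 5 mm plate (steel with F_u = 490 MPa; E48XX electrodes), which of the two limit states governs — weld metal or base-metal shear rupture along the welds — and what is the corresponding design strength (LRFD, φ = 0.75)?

φR_n ≈ 199 kN (weld metal governs)

E48XX → F_EXX = 480 MPa.
t_e = 0.707 × 5 = 3.535 mm; L = 260 mm.
Weld metal: φR_n = 0.75 × 0.6 × 480 × 3.535 × 260 × 10⁻³ = 198.5 kN.
Base metal (shear rupture): φR_n = 0.75 × 0.6 × 490 × 5 × 260 × 10⁻³ = 286.6 kN.
Governing: weld metal.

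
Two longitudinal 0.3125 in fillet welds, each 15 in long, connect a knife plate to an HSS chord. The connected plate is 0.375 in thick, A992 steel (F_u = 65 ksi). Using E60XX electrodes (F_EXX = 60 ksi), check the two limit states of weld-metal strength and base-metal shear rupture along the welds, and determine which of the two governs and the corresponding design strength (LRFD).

t_e = 0.707 × 0.3125 = 0.2209 in; L = 30 in.
Weld metal: φR_n = 0.75 × 0.6 × 60 × 0.2209 × 30 = 179 kips.
Base metal (shear rupture): φR_n = 0.75 × 0.6 × 65 × 0.375 × 30 = 329.1 kips.
Governing: weld metal.

φR_n ≈ 179 kips (weld metal governs)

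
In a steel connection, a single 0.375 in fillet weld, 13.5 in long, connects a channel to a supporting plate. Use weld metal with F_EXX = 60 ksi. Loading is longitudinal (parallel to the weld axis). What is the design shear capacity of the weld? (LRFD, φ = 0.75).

φR_n ≈ 96.6 kips

Effective throat t_e = 0.707 × 0.375 = 0.2651 in.
Total length L = 13.5 in; A_we = 0.2651 × 13.5 = 3.579 in².
F_nw = 0.6 F_EXX = 0.6 × 60 = 36 ksi.
φR_n = 0.75 × 36 × 3.579 = 96.64 kips.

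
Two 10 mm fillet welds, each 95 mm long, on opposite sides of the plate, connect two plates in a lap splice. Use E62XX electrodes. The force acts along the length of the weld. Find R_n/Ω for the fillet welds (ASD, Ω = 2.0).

R_n/Ω ≈ 250 kN

E62XX → F_EXX = 620 MPa.
Effective throat t_e = 0.707 × 10 = 7.07 mm.
Total length L = 190 mm; A_we = 7.07 × 190 = 1343 mm².
F_nw = 0.6 F_EXX = 0.6 × 620 = 372 MPa.
R_n = 372 × 1343 × 10⁻³ = 499.7 kN; R_n/Ω = 499.7/2.0 = 249.9 kN.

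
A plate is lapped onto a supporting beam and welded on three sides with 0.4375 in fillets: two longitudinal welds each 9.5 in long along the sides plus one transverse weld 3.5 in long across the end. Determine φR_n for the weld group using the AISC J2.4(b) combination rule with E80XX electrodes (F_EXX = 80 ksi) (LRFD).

t_e = 0.707 × 0.4375 = 0.3093 in.
R_nwl = 0.6 × 80 × 0.3093 × 19 = 282.1 kips (longitudinal, 2 welds).
R_nwt = 0.6 × 80 × 0.3093 × 3.5 = 51.96 kips (transverse, base value).
(i) R_nwl + R_nwt = 334.1 kips; (ii) 0.85 R_nwl + 1.5 R_nwt = 317.7 kips.
R_n = max = 334.1 kips [governs: (i)]; φR_n = 250.5 kips.

φR_n ≈ 251 kips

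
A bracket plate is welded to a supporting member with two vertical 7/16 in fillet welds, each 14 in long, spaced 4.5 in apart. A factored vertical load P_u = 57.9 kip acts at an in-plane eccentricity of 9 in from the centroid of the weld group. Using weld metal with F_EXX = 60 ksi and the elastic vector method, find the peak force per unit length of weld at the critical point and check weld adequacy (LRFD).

Total weld length L_w = 28 in. Treat welds as unit-width lines.
Polar moment about centroid: J = 2[d³/12 + d(b/2)²] = 2[14³/12 + 14×2.25²] = 599.1 in³.
Direct shear f_v = P/L_w = 57.9 / 28 = 2.068 kip/in (vertical).
Torsion M = P·e = 57.9 × 9 = 521.1 kip·in.
Critical point at (x, y) = (2.25, 7) from centroid. f_tx = M·y/J = 6.089 kip/in; f_ty = M·x/J = 1.957 kip/in.
Resultant f_max = √[f_tx² + (f_v + f_ty)²] = √[6.089² + (2.068 + 1.957)²] = 7.299 kip/in.
Capacity per unit length: φr_n = 0.75 × 0.6 × 60 × (0.707 × 0.4375) = 8.351 kip/in.
7.299 ≤ 8.351 → adequate.

f_max ≈ 7.3 kip/in; adequate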